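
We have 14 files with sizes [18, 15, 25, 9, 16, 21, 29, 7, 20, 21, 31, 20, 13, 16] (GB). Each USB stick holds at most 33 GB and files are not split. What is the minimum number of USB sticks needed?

Total = 31 + 29 + 25 + 21 + 21 + 20 + 20 + 18 + 16 + 16 + 15 + 13 + 9 + 7 = 261 GB.
Lower bound: ⌈261/33⌉ = 8 USB sticks.
A packing using 9 USB sticks:
  USB stick 1: 31 = 31
  USB stick 2: 29 = 29
  USB stick 3: 25 + 7 = 32
  USB stick 4: 21 + 9 = 30
  USB stick 5: 21 = 21
  USB stick 6: 20 + 13 = 33
  USB stick 7: 20 = 20
  USB stick 8: 18 + 15 = 33
  USB stick 9: 16 + 16 = 32
No arrangement into 8 USB sticks stays within capacity, so 9 is optimal.

9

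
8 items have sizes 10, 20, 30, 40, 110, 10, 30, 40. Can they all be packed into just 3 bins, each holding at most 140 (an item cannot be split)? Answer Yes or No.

Yes

A valid assignment using 3 bins:
  bin 1: 110 + 30 = 140
  bin 2: 40 + 40 + 30 + 20 + 10 = 140
  bin 3: 10 = 10
Every load is within 140, so 3 bins suffice.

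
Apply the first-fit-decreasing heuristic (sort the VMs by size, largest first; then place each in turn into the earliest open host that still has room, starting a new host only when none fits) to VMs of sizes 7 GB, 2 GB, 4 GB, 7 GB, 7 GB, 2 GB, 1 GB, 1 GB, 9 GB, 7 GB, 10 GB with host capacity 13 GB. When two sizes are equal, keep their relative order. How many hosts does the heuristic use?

Sorted descending: 10, 9, 7, 7, 7, 7, 4, 2, 2, 1, 1.
  10 → host 1 (new)  [load 10/13]
  9 → host 2 (new)  [load 9/13]
  7 → host 3 (new)  [load 7/13]
  7 → host 4 (new)  [load 7/13]
  7 → host 5 (new)  [load 7/13]
  7 → host 6 (new)  [load 7/13]
  4 → host 2  [load 13/13]
  2 → host 1  [load 12/13]
  2 → host 3  [load 9/13]
  1 → host 1  [load 13/13]
  1 → host 3  [load 10/13]
6 hosts opened.

6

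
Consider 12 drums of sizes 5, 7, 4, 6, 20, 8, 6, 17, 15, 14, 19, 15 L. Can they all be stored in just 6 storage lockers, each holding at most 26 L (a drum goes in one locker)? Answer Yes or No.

Yes

A valid assignment using 6 storage lockers:
  locker 1: 20 + 6 = 26
  locker 2: 19 + 7 = 26
  locker 3: 17 + 8 = 25
  locker 4: 15 + 6 + 5 = 26
  locker 5: 15 + 4 = 19
  locker 6: 14 = 14
Every load is within 26 L, so 6 storage lockers suffice.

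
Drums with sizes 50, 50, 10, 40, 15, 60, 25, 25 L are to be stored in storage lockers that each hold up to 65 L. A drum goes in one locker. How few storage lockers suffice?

5

Total = 60 + 50 + 50 + 40 + 25 + 25 + 15 + 10 = 275 L.
Lower bound: ⌈275/65⌉ = 5 storage lockers.
A packing using 5 storage lockers:
  locker 1: 60 = 60
  locker 2: 50 + 15 = 65
  locker 3: 50 + 10 = 60
  locker 4: 40 + 25 = 65
  locker 5: 25 = 25
This matches the lower bound, so 5 is optimal.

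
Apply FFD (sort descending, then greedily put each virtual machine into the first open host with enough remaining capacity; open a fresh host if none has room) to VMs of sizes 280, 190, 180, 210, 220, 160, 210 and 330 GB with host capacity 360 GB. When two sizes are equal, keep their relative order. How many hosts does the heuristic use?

Sorted descending: 330, 280, 220, 210, 210, 190, 180, 160.
  330 → host 1 (new)  [load 330/360]
  280 → host 2 (new)  [load 280/360]
  220 → host 3 (new)  [load 220/360]
  210 → host 4 (new)  [load 210/360]
  210 → host 5 (new)  [load 210/360]
  190 → host 6 (new)  [load 190/360]
  180 → host 7 (new)  [load 180/360]
  160 → host 6  [load 350/360]
7 hosts opened.

7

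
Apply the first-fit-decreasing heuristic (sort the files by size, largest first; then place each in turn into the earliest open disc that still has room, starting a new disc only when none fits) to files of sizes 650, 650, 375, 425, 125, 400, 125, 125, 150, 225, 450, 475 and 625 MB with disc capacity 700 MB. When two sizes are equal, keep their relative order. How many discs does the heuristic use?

Sorted descending: 650, 650, 625, 475, 450, 425, 400, 375, 225, 150, 125, 125, 125.
  650 → disc 1 (new)  [load 650/700]
  650 → disc 2 (new)  [load 650/700]
  625 → disc 3 (new)  [load 625/700]
  475 → disc 4 (new)  [load 475/700]
  450 → disc 5 (new)  [load 450/700]
  425 → disc 6 (new)  [load 425/700]
  400 → disc 7 (new)  [load 400/700]
  375 → disc 8 (new)  [load 375/700]
  225 → disc 4  [load 700/700]
  150 → disc 5  [load 600/700]
  125 → disc 6  [load 550/700]
  125 → disc 6  [load 675/700]
  125 → disc 7  [load 525/700]
8 discs opened.

8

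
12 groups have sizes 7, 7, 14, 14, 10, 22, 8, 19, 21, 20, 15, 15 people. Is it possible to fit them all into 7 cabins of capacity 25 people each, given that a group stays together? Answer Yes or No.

No

Total = 172 people; ⌈172/25⌉ = 7.
8 groups each exceed half the capacity and cannot share a cabin, forcing at least 8 cabins.
At least 8 cabins are required, but only 7 are allowed.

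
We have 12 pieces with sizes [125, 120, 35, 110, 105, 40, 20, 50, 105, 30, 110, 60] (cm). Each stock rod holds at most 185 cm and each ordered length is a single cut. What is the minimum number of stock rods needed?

6

Total = 125 + 120 + 110 + 110 + 105 + 105 + 60 + 50 + 40 + 35 + 30 + 20 = 910 cm.
Lower bound: ⌈910/185⌉ = 5 stock rods.
Also, 6 pieces each exceed 185/2 cm, and no two of those can share a stock rod, so at least 6 stock rods are needed.
A packing using 6 stock rods:
  stock rod 1: 125 + 60 = 185
  stock rod 2: 120 + 50 = 170
  stock rod 3: 110 + 40 + 35 = 185
  stock rod 4: 110 + 30 + 20 = 160
  stock rod 5: 105 = 105
  stock rod 6: 105 = 105
This matches the lower bound, so 6 is optimal.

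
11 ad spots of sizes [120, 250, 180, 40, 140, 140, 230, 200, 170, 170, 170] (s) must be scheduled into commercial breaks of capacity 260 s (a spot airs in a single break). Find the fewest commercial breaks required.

Total = 250 + 230 + 200 + 180 + 170 + 170 + 170 + 140 + 140 + 120 + 40 = 1810 s.
Lower bound: ⌈1810/260⌉ = 7 commercial breaks.
Also, 9 ad spots each exceed 130 s, and no two of those can share a break, so at least 9 commercial breaks are needed.
A packing using 9 commercial breaks:
  break 1: 250 = 250
  break 2: 230 = 230
  break 3: 200 + 40 = 240
  break 4: 180 = 180
  break 5: 170 = 170
  break 6: 170 = 170
  break 7: 170 = 170
  break 8: 140 + 120 = 260
  break 9: 140 = 140
This matches the lower bound, so 9 is optimal.

9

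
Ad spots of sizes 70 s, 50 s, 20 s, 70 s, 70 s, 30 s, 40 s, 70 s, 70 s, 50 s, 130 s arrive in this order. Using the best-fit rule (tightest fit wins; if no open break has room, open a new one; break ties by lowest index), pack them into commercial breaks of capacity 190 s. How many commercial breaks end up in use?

  70 → break 1 (new)  [load 70/190]
  50 → break 1  [load 120/190]
  20 → break 1  [load 140/190]
  70 → break 2 (new)  [load 70/190]
  70 → break 2  [load 140/190]
  30 → break 1  [load 170/190]
  40 → break 2  [load 180/190]
  70 → break 3 (new)  [load 70/190]
  70 → break 3  [load 140/190]
  50 → break 3  [load 190/190]
  130 → break 4 (new)  [load 130/190]
4 commercial breaks opened.

4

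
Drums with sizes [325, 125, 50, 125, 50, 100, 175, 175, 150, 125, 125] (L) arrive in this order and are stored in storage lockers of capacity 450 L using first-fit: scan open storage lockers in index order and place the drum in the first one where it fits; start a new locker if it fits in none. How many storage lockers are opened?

  325 → locker 1 (new)  [load 325/450]
  125 → locker 1  [load 450/450]
  50 → locker 2 (new)  [load 50/450]
  125 → locker 2  [load 175/450]
  50 → locker 2  [load 225/450]
  100 → locker 2  [load 325/450]
  175 → locker 3 (new)  [load 175/450]
  175 → locker 3  [load 350/450]
  150 → locker 4 (new)  [load 150/450]
  125 → locker 2  [load 450/450]
  125 → locker 4  [load 275/450]
4 storage lockers opened.

4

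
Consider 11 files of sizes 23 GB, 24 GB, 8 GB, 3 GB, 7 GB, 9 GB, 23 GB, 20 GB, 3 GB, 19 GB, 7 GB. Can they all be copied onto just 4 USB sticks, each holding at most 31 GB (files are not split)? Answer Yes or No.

No

Total = 146 GB; ⌈146/31⌉ = 5.
At least 5 USB sticks are required, but only 4 are allowed.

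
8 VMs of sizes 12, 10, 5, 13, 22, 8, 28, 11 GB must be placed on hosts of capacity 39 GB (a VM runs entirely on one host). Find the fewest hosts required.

3

Total = 28 + 22 + 13 + 12 + 11 + 10 + 8 + 5 = 109 GB.
Lower bound: ⌈109/39⌉ = 3 hosts.
A packing using 3 hosts:
  host 1: 28 + 11 = 39
  host 2: 22 + 13 = 35
  host 3: 12 + 10 + 8 + 5 = 35
This matches the lower bound, so 3 is optimal.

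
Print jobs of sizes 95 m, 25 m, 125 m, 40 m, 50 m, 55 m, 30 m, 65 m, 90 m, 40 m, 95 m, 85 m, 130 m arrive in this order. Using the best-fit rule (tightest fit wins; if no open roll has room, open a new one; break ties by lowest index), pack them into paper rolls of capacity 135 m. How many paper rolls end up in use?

8

  95 → roll 1 (new)  [load 95/135]
  25 → roll 1  [load 120/135]
  125 → roll 2 (new)  [load 125/135]
  40 → roll 3 (new)  [load 40/135]
  50 → roll 3  [load 90/135]
  55 → roll 4 (new)  [load 55/135]
  30 → roll 3  [load 120/135]
  65 → roll 4  [load 120/135]
  90 → roll 5 (new)  [load 90/135]
  40 → roll 5  [load 130/135]
  95 → roll 6 (new)  [load 95/135]
  85 → roll 7 (new)  [load 85/135]
  130 → roll 8 (new)  [load 130/135]
8 paper rolls opened.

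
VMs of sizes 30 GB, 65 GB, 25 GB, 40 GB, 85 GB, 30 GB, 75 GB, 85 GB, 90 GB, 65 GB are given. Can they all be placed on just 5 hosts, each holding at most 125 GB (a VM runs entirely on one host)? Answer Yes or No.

Total = 590 GB; ⌈590/125⌉ = 5.
6 VMs each exceed half the capacity and cannot share a host, forcing at least 6 hosts.
At least 6 hosts are required, but only 5 are allowed.

No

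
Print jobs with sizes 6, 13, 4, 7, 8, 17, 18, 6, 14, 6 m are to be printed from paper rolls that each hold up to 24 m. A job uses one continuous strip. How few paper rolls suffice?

5

Total = 18 + 17 + 14 + 13 + 8 + 7 + 6 + 6 + 6 + 4 = 99 m.
Lower bound: ⌈99/24⌉ = 5 paper rolls.
A packing using 5 paper rolls:
  roll 1: 18 + 6 = 24
  roll 2: 17 + 7 = 24
  roll 3: 14 + 8 = 22
  roll 4: 13 + 6 + 4 = 23
  roll 5: 6 = 6
This matches the lower bound, so 5 is optimal.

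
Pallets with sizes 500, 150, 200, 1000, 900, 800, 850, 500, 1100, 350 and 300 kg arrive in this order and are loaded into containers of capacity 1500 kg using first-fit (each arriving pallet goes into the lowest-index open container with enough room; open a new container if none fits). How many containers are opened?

  500 → container 1 (new)  [load 500/1500]
  150 → container 1  [load 650/1500]
  200 → container 1  [load 850/1500]
  1000 → container 2 (new)  [load 1000/1500]
  900 → container 3 (new)  [load 900/1500]
  800 → container 4 (new)  [load 800/1500]
  850 → container 5 (new)  [load 850/1500]
  500 → container 1  [load 1350/1500]
  1100 → container 6 (new)  [load 1100/1500]
  350 → container 2  [load 1350/1500]
  300 → container 3  [load 1200/1500]
6 containers opened.

6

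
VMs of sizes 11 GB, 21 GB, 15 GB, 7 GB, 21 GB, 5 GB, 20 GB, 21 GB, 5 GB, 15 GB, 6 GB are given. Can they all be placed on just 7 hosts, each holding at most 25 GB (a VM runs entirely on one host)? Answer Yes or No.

A valid assignment using 7 hosts:
  host 1: 21 = 21
  host 2: 21 = 21
  host 3: 21 = 21
  host 4: 20 + 5 = 25
  host 5: 15 + 7 = 22
  host 6: 15 + 6 = 21
  host 7: 11 + 5 = 16
Every load is within 25 GB, so 7 hosts suffice.

Yes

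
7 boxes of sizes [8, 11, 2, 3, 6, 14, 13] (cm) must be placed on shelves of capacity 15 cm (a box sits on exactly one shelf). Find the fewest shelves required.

4

Total = 14 + 13 + 11 + 8 + 6 + 3 + 2 = 57 cm.
Lower bound: ⌈57/15⌉ = 4 shelves.
A packing using 4 shelves:
  shelf 1: 14 = 14
  shelf 2: 13 + 2 = 15
  shelf 3: 11 + 3 = 14
  shelf 4: 8 + 6 = 14
This matches the lower bound, so 4 is optimal.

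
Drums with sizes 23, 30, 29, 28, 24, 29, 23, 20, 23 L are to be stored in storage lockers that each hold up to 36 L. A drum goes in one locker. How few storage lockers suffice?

9

Total = 30 + 29 + 29 + 28 + 24 + 23 + 23 + 23 + 20 = 229 L.
Lower bound: ⌈229/36⌉ = 7 storage lockers.
Also, 9 drums each exceed 18 L, and no two of those can share a locker, so at least 9 storage lockers are needed.
A packing using 9 storage lockers:
  locker 1: 30 = 30
  locker 2: 29 = 29
  locker 3: 29 = 29
  locker 4: 28 = 28
  locker 5: 24 = 24
  locker 6: 23 = 23
  locker 7: 23 = 23
  locker 8: 23 = 23
  locker 9: 20 = 20
This matches the lower bound, so 9 is optimal.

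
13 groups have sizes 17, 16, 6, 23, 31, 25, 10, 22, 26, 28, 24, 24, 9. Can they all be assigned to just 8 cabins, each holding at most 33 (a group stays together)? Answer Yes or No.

No

Total = 261; ⌈261/33⌉ = 8.
9 groups each exceed half the capacity and cannot share a cabin, forcing at least 9 cabins.
At least 9 cabins are required, but only 8 are allowed.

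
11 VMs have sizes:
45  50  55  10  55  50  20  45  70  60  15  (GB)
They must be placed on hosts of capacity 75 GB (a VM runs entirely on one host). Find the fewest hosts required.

Total = 70 + 60 + 55 + 55 + 50 + 50 + 45 + 45 + 20 + 15 + 10 = 475 GB.
Lower bound: ⌈475/75⌉ = 7 hosts.
Also, 8 VMs each exceed 75/2 GB, and no two of those can share a host, so at least 8 hosts are needed.
A packing using 8 hosts:
  host 1: 70 = 70
  host 2: 60 + 15 = 75
  host 3: 55 + 20 = 75
  host 4: 55 + 10 = 65
  host 5: 50 = 50
  host 6: 50 = 50
  host 7: 45 = 45
  host 8: 45 = 45
This matches the lower bound, so 8 is optimal.

8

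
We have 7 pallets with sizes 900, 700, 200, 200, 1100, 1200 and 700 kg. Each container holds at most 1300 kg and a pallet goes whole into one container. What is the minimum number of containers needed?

5

Total = 1200 + 1100 + 900 + 700 + 700 + 200 + 200 = 5000 kg.
Lower bound: ⌈5000/1300⌉ = 4 containers.
Also, 5 pallets each exceed 650 kg, and no two of those can share a container, so at least 5 containers are needed.
A packing using 5 containers:
  container 1: 1200 = 1200
  container 2: 1100 + 200 = 1300
  container 3: 900 + 200 = 1100
  container 4: 700 = 700
  container 5: 700 = 700
This matches the lower bound, so 5 is optimal.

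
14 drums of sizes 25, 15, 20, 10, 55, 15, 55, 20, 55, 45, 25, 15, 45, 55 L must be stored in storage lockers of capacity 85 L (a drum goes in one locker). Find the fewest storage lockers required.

Total = 55 + 55 + 55 + 55 + 45 + 45 + 25 + 25 + 20 + 20 + 15 + 15 + 15 + 10 = 455 L.
Lower bound: ⌈455/85⌉ = 6 storage lockers.
A packing using 6 storage lockers:
  locker 1: 55 + 25 = 80
  locker 2: 55 + 25 = 80
  locker 3: 55 + 20 + 10 = 85
  locker 4: 55 + 20 = 75
  locker 5: 45 + 15 + 15 = 75
  locker 6: 45 + 15 = 60
This matches the lower bound, so 6 is optimal.

6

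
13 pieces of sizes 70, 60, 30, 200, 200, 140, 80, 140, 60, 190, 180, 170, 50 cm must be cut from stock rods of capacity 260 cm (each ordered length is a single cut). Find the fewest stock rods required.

Total = 200 + 200 + 190 + 180 + 170 + 140 + 140 + 80 + 70 + 60 + 60 + 50 + 30 = 1570 cm.
Lower bound: ⌈1570/260⌉ = 7 stock rods.
A packing using 7 stock rods:
  stock rod 1: 200 + 60 = 260
  stock rod 2: 200 + 60 = 260
  stock rod 3: 190 + 70 = 260
  stock rod 4: 180 + 80 = 260
  stock rod 5: 170 + 50 + 30 = 250
  stock rod 6: 140 = 140
  stock rod 7: 140 = 140
This matches the lower bound, so 7 is optimal.

7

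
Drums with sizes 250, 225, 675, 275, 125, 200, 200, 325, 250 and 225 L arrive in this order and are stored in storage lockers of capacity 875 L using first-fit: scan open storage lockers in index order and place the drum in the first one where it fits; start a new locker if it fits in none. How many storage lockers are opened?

  250 → locker 1 (new)  [load 250/875]
  225 → locker 1  [load 475/875]
  675 → locker 2 (new)  [load 675/875]
  275 → locker 1  [load 750/875]
  125 → locker 1  [load 875/875]
  200 → locker 2  [load 875/875]
  200 → locker 3 (new)  [load 200/875]
  325 → locker 3  [load 525/875]
  250 → locker 3  [load 775/875]
  225 → locker 4 (new)  [load 225/875]
4 storage lockers opened.

4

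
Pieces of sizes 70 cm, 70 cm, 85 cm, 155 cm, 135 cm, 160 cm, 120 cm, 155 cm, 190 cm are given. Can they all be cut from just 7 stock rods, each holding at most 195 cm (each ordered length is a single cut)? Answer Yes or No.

Yes

A valid assignment using 7 stock rods:
  stock rod 1: 190 = 190
  stock rod 2: 160 = 160
  stock rod 3: 155 = 155
  stock rod 4: 155 = 155
  stock rod 5: 135 = 135
  stock rod 6: 120 + 70 = 190
  stock rod 7: 85 + 70 = 155
Every load is within 195 cm, so 7 stock rods suffice.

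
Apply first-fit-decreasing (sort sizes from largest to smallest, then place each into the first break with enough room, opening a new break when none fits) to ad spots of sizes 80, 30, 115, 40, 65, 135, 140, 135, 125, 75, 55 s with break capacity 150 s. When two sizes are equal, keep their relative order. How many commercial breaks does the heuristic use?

Sorted descending: 140, 135, 135, 125, 115, 80, 75, 65, 55, 40, 30.
  140 → break 1 (new)  [load 140/150]
  135 → break 2 (new)  [load 135/150]
  135 → break 3 (new)  [load 135/150]
  125 → break 4 (new)  [load 125/150]
  115 → break 5 (new)  [load 115/150]
  80 → break 6 (new)  [load 80/150]
  75 → break 7 (new)  [load 75/150]
  65 → break 6  [load 145/150]
  55 → break 7  [load 130/150]
  40 → break 8 (new)  [load 40/150]
  30 → break 5  [load 145/150]
8 commercial breaks opened.

8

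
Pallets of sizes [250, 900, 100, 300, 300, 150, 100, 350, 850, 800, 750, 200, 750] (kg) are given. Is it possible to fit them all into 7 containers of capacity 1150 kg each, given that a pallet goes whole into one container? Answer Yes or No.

Yes

A valid assignment using 6 containers:
  container 1: 900 + 250 = 1150
  container 2: 850 + 300 = 1150
  container 3: 800 + 350 = 1150
  container 4: 750 + 300 + 100 = 1150
  container 5: 750 + 200 + 150 = 1100
  container 6: 100 = 100
That uses only 6 ≤ 7, so 7 containers are enough.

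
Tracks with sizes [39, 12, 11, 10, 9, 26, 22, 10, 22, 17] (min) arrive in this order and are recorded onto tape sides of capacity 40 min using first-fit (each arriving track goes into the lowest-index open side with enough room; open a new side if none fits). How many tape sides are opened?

  39 → side 1 (new)  [load 39/40]
  12 → side 2 (new)  [load 12/40]
  11 → side 2  [load 23/40]
  10 → side 2  [load 33/40]
  9 → side 3 (new)  [load 9/40]
  26 → side 3  [load 35/40]
  22 → side 4 (new)  [load 22/40]
  10 → side 4  [load 32/40]
  22 → side 5 (new)  [load 22/40]
  17 → side 5  [load 39/40]
5 tape sides opened.

5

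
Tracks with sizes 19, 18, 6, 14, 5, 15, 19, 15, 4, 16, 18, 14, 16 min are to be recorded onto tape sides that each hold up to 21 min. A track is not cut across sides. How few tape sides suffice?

10

Total = 19 + 19 + 18 + 18 + 16 + 16 + 15 + 15 + 14 + 14 + 6 + 5 + 4 = 179 min.
Lower bound: ⌈179/21⌉ = 9 tape sides.
Also, 10 tracks each exceed 21/2 min, and no two of those can share a side, so at least 10 tape sides are needed.
A packing using 10 tape sides:
  side 1: 19 = 19
  side 2: 19 = 19
  side 3: 18 = 18
  side 4: 18 = 18
  side 5: 16 + 5 = 21
  side 6: 16 + 4 = 20
  side 7: 15 + 6 = 21
  side 8: 15 = 15
  side 9: 14 = 14
  side 10: 14 = 14
This matches the lower bound, so 10 is optimal.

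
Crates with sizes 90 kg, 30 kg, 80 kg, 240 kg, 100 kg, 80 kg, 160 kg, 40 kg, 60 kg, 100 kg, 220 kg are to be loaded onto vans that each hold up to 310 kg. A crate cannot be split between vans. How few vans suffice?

4

Total = 240 + 220 + 160 + 100 + 100 + 90 + 80 + 80 + 60 + 40 + 30 = 1200 kg.
Lower bound: ⌈1200/310⌉ = 4 vans.
A packing using 4 vans:
  van 1: 240 + 60 = 300
  van 2: 220 + 90 = 310
  van 3: 160 + 100 + 40 = 300
  van 4: 100 + 80 + 80 + 30 = 290
This matches the lower bound, so 4 is optimal.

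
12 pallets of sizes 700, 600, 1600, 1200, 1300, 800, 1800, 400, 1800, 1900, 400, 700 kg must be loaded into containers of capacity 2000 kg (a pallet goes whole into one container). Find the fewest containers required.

7

Total = 1900 + 1800 + 1800 + 1600 + 1300 + 1200 + 800 + 700 + 700 + 600 + 400 + 400 = 13200 kg.
Lower bound: ⌈13200/2000⌉ = 7 containers.
A packing using 7 containers:
  container 1: 1900 = 1900
  container 2: 1800 = 1800
  container 3: 1800 = 1800
  container 4: 1600 + 400 = 2000
  container 5: 1300 + 700 = 2000
  container 6: 1200 + 800 = 2000
  container 7: 700 + 600 + 400 = 1700
This matches the lower bound, so 7 is optimal.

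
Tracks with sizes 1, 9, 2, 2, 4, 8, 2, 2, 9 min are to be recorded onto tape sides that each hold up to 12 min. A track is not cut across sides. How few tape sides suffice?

Total = 9 + 9 + 8 + 4 + 2 + 2 + 2 + 2 + 1 = 39 min.
Lower bound: ⌈39/12⌉ = 4 tape sides.
A packing using 4 tape sides:
  side 1: 9 + 2 + 1 = 12
  side 2: 9 + 2 = 11
  side 3: 8 + 4 = 12
  side 4: 2 + 2 = 4
This matches the lower bound, so 4 is optimal.

4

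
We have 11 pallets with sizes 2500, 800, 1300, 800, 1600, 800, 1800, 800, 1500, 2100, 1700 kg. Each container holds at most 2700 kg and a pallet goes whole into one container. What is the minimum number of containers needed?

Total = 2500 + 2100 + 1800 + 1700 + 1600 + 1500 + 1300 + 800 + 800 + 800 + 800 = 15700 kg.
Lower bound: ⌈15700/2700⌉ = 6 containers.
A packing using 7 containers:
  container 1: 2500 = 2500
  container 2: 2100 = 2100
  container 3: 1800 + 800 = 2600
  container 4: 1700 + 800 = 2500
  container 5: 1600 + 800 = 2400
  container 6: 1500 + 800 = 2300
  container 7: 1300 = 1300
No arrangement into 6 containers stays within capacity, so 7 is optimal.

7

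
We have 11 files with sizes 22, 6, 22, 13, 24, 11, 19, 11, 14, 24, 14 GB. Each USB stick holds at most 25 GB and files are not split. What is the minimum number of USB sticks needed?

Total = 24 + 24 + 22 + 22 + 19 + 14 + 14 + 13 + 11 + 11 + 6 = 180 GB.
Lower bound: ⌈180/25⌉ = 8 USB sticks.
A packing using 8 USB sticks:
  USB stick 1: 24 = 24
  USB stick 2: 24 = 24
  USB stick 3: 22 = 22
  USB stick 4: 22 = 22
  USB stick 5: 19 + 6 = 25
  USB stick 6: 14 + 11 = 25
  USB stick 7: 14 + 11 = 25
  USB stick 8: 13 = 13
This matches the lower bound, so 8 is optimal.

8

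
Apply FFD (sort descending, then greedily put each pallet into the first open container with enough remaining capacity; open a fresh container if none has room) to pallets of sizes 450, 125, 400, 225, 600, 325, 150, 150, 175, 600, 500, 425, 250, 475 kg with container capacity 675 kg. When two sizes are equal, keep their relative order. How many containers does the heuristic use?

8

Sorted descending: 600, 600, 500, 475, 450, 425, 400, 325, 250, 225, 175, 150, 150, 125.
  600 → container 1 (new)  [load 600/675]
  600 → container 2 (new)  [load 600/675]
  500 → container 3 (new)  [load 500/675]
  475 → container 4 (new)  [load 475/675]
  450 → container 5 (new)  [load 450/675]
  425 → container 6 (new)  [load 425/675]
  400 → container 7 (new)  [load 400/675]
  325 → container 8 (new)  [load 325/675]
  250 → container 6  [load 675/675]
  225 → container 5  [load 675/675]
  175 → container 3  [load 675/675]
  150 → container 4  [load 625/675]
  150 → container 7  [load 550/675]
  125 → container 7  [load 675/675]
8 containers opened.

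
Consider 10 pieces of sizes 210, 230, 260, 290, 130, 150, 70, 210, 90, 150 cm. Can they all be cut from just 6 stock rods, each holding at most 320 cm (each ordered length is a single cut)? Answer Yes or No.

No

Total = 1790 cm; ⌈1790/320⌉ = 6.
The bound of 6 does not rule out 6, but exhaustive search shows no assignment into 6 stock rods of capacity 320 cm exists — the minimum is 7.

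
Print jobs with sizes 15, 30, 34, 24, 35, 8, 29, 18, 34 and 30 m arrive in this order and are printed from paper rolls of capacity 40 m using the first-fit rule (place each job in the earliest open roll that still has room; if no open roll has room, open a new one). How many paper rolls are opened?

8

  15 → roll 1 (new)  [load 15/40]
  30 → roll 2 (new)  [load 30/40]
  34 → roll 3 (new)  [load 34/40]
  24 → roll 1  [load 39/40]
  35 → roll 4 (new)  [load 35/40]
  8 → roll 2  [load 38/40]
  29 → roll 5 (new)  [load 29/40]
  18 → roll 6 (new)  [load 18/40]
  34 → roll 7 (new)  [load 34/40]
  30 → roll 8 (new)  [load 30/40]
8 paper rolls opened.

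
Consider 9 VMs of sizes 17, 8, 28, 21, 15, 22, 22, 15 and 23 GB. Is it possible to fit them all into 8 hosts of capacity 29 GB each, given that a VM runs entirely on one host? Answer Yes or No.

A valid assignment using 8 hosts:
  host 1: 28 = 28
  host 2: 23 = 23
  host 3: 22 = 22
  host 4: 22 = 22
  host 5: 21 + 8 = 29
  host 6: 17 = 17
  host 7: 15 = 15
  host 8: 15 = 15
Every load is within 29 GB, so 8 hosts suffice.

Yes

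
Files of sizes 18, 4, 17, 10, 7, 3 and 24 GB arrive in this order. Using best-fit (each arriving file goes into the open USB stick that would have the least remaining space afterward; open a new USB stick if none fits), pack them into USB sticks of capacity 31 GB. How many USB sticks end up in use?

  18 → USB stick 1 (new)  [load 18/31]
  4 → USB stick 1  [load 22/31]
  17 → USB stick 2 (new)  [load 17/31]
  10 → USB stick 2  [load 27/31]
  7 → USB stick 1  [load 29/31]
  3 → USB stick 2  [load 30/31]
  24 → USB stick 3 (new)  [load 24/31]
3 USB sticks opened.

3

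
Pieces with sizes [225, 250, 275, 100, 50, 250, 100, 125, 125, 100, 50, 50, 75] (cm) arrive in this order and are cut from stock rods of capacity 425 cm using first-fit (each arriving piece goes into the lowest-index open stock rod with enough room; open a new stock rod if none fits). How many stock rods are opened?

5

  225 → stock rod 1 (new)  [load 225/425]
  250 → stock rod 2 (new)  [load 250/425]
  275 → stock rod 3 (new)  [load 275/425]
  100 → stock rod 1  [load 325/425]
  50 → stock rod 1  [load 375/425]
  250 → stock rod 4 (new)  [load 250/425]
  100 → stock rod 2  [load 350/425]
  125 → stock rod 3  [load 400/425]
  125 → stock rod 4  [load 375/425]
  100 → stock rod 5 (new)  [load 100/425]
  50 → stock rod 1  [load 425/425]
  50 → stock rod 2  [load 400/425]
  75 → stock rod 5  [load 175/425]
5 stock rods opened.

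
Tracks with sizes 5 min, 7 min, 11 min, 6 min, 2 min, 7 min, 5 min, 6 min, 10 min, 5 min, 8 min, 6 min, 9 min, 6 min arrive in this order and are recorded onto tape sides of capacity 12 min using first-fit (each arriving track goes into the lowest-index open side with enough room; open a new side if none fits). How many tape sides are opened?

  5 → side 1 (new)  [load 5/12]
  7 → side 1  [load 12/12]
  11 → side 2 (new)  [load 11/12]
  6 → side 3 (new)  [load 6/12]
  2 → side 3  [load 8/12]
  7 → side 4 (new)  [load 7/12]
  5 → side 4  [load 12/12]
  6 → side 5 (new)  [load 6/12]
  10 → side 6 (new)  [load 10/12]
  5 → side 5  [load 11/12]
  8 → side 7 (new)  [load 8/12]
  6 → side 8 (new)  [load 6/12]
  9 → side 9 (new)  [load 9/12]
  6 → side 8  [load 12/12]
9 tape sides opened.

9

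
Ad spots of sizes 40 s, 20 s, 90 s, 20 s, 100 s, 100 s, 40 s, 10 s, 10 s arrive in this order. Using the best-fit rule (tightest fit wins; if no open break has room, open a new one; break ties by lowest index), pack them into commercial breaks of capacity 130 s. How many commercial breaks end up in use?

4

  40 → break 1 (new)  [load 40/130]
  20 → break 1  [load 60/130]
  90 → break 2 (new)  [load 90/130]
  20 → break 2  [load 110/130]
  100 → break 3 (new)  [load 100/130]
  100 → break 4 (new)  [load 100/130]
  40 → break 1  [load 100/130]
  10 → break 2  [load 120/130]
  10 → break 2  [load 130/130]
4 commercial breaks opened.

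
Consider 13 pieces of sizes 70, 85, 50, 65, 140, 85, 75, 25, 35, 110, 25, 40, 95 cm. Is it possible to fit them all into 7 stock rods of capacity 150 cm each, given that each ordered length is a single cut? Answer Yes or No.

Yes

A valid assignment using 7 stock rods:
  stock rod 1: 140 = 140
  stock rod 2: 110 + 40 = 150
  stock rod 3: 95 + 50 = 145
  stock rod 4: 85 + 65 = 150
  stock rod 5: 85 + 35 + 25 = 145
  stock rod 6: 75 + 70 = 145
  stock rod 7: 25 = 25
Every load is within 150 cm, so 7 stock rods suffice.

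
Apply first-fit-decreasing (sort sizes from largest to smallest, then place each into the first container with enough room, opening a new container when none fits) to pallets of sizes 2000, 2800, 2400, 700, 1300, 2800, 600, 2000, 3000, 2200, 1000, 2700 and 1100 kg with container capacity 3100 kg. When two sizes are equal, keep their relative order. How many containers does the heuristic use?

Sorted descending: 3000, 2800, 2800, 2700, 2400, 2200, 2000, 2000, 1300, 1100, 1000, 700, 600.
  3000 → container 1 (new)  [load 3000/3100]
  2800 → container 2 (new)  [load 2800/3100]
  2800 → container 3 (new)  [load 2800/3100]
  2700 → container 4 (new)  [load 2700/3100]
  2400 → container 5 (new)  [load 2400/3100]
  2200 → container 6 (new)  [load 2200/3100]
  2000 → container 7 (new)  [load 2000/3100]
  2000 → container 8 (new)  [load 2000/3100]
  1300 → container 9 (new)  [load 1300/3100]
  1100 → container 7  [load 3100/3100]
  1000 → container 8  [load 3000/3100]
  700 → container 5  [load 3100/3100]
  600 → container 6  [load 2800/3100]
9 containers opened.

9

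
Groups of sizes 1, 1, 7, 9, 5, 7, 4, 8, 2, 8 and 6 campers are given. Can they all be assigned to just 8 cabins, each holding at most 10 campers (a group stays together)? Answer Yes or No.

Yes

A valid assignment using 7 cabins:
  cabin 1: 9 + 1 = 10
  cabin 2: 8 + 2 = 10
  cabin 3: 8 + 1 = 9
  cabin 4: 7 = 7
  cabin 5: 7 = 7
  cabin 6: 6 + 4 = 10
  cabin 7: 5 = 5
That uses only 7 ≤ 8, so 8 cabins are enough.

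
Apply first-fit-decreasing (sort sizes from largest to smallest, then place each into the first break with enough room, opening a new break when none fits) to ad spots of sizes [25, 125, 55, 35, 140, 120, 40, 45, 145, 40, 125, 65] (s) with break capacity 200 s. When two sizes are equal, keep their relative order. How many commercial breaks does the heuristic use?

5

Sorted descending: 145, 140, 125, 125, 120, 65, 55, 45, 40, 40, 35, 25.
  145 → break 1 (new)  [load 145/200]
  140 → break 2 (new)  [load 140/200]
  125 → break 3 (new)  [load 125/200]
  125 → break 4 (new)  [load 125/200]
  120 → break 5 (new)  [load 120/200]
  65 → break 3  [load 190/200]
  55 → break 1  [load 200/200]
  45 → break 2  [load 185/200]
  40 → break 4  [load 165/200]
  40 → break 5  [load 160/200]
  35 → break 4  [load 200/200]
  25 → break 5  [load 185/200]
5 commercial breaks opened.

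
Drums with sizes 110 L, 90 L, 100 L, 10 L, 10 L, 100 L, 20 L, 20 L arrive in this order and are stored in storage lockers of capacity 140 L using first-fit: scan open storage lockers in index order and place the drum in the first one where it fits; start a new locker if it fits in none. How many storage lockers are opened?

4

  110 → locker 1 (new)  [load 110/140]
  90 → locker 2 (new)  [load 90/140]
  100 → locker 3 (new)  [load 100/140]
  10 → locker 1  [load 120/140]
  10 → locker 1  [load 130/140]
  100 → locker 4 (new)  [load 100/140]
  20 → locker 2  [load 110/140]
  20 → locker 2  [load 130/140]
4 storage lockers opened.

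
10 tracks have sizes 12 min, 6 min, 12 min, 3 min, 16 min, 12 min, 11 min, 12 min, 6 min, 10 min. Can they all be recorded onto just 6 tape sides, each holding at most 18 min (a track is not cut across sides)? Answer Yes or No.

Total = 100 min; ⌈100/18⌉ = 6.
7 tracks each exceed half the capacity and cannot share a side, forcing at least 7 tape sides.
At least 7 tape sides are required, but only 6 are allowed.

No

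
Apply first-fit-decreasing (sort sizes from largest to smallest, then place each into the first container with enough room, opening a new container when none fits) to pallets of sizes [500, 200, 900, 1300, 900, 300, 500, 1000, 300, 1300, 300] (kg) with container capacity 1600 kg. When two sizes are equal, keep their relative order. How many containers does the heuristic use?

5

Sorted descending: 1300, 1300, 1000, 900, 900, 500, 500, 300, 300, 300, 200.
  1300 → container 1 (new)  [load 1300/1600]
  1300 → container 2 (new)  [load 1300/1600]
  1000 → container 3 (new)  [load 1000/1600]
  900 → container 4 (new)  [load 900/1600]
  900 → container 5 (new)  [load 900/1600]
  500 → container 3  [load 1500/1600]
  500 → container 4  [load 1400/1600]
  300 → container 1  [load 1600/1600]
  300 → container 2  [load 1600/1600]
  300 → container 5  [load 1200/1600]
  200 → container 4  [load 1600/1600]
5 containers opened.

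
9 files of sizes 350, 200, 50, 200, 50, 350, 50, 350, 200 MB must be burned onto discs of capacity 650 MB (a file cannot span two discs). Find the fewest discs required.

Total = 350 + 350 + 350 + 200 + 200 + 200 + 50 + 50 + 50 = 1800 MB.
Lower bound: ⌈1800/650⌉ = 3 discs.
A packing using 3 discs:
  disc 1: 350 + 200 + 50 + 50 = 650
  disc 2: 350 + 200 + 50 = 600
  disc 3: 350 + 200 = 550
This matches the lower bound, so 3 is optimal.

3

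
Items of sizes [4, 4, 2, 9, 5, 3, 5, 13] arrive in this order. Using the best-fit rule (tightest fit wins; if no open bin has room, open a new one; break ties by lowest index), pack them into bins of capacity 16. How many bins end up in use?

  4 → bin 1 (new)  [load 4/16]
  4 → bin 1  [load 8/16]
  2 → bin 1  [load 10/16]
  9 → bin 2 (new)  [load 9/16]
  5 → bin 1  [load 15/16]
  3 → bin 2  [load 12/16]
  5 → bin 3 (new)  [load 5/16]
  13 → bin 4 (new)  [load 13/16]
4 bins opened.

4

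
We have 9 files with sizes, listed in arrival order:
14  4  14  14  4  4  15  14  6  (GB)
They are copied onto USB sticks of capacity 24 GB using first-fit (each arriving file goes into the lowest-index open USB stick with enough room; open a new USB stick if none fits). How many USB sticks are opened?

5

  14 → USB stick 1 (new)  [load 14/24]
  4 → USB stick 1  [load 18/24]
  14 → USB stick 2 (new)  [load 14/24]
  14 → USB stick 3 (new)  [load 14/24]
  4 → USB stick 1  [load 22/24]
  4 → USB stick 2  [load 18/24]
  15 → USB stick 4 (new)  [load 15/24]
  14 → USB stick 5 (new)  [load 14/24]
  6 → USB stick 2  [load 24/24]
5 USB sticks opened.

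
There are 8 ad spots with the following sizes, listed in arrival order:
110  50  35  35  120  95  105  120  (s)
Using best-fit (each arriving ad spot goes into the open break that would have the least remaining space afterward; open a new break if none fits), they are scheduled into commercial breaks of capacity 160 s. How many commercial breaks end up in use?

  110 → break 1 (new)  [load 110/160]
  50 → break 1  [load 160/160]
  35 → break 2 (new)  [load 35/160]
  35 → break 2  [load 70/160]
  120 → break 3 (new)  [load 120/160]
  95 → break 4 (new)  [load 95/160]
  105 → break 5 (new)  [load 105/160]
  120 → break 6 (new)  [load 120/160]
6 commercial breaks opened.

6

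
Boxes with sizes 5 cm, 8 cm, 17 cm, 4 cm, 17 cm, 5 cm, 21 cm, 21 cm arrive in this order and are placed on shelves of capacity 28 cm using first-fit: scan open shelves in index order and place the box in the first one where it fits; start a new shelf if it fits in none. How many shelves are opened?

5

  5 → shelf 1 (new)  [load 5/28]
  8 → shelf 1  [load 13/28]
  17 → shelf 2 (new)  [load 17/28]
  4 → shelf 1  [load 17/28]
  17 → shelf 3 (new)  [load 17/28]
  5 → shelf 1  [load 22/28]
  21 → shelf 4 (new)  [load 21/28]
  21 → shelf 5 (new)  [load 21/28]
5 shelves opened.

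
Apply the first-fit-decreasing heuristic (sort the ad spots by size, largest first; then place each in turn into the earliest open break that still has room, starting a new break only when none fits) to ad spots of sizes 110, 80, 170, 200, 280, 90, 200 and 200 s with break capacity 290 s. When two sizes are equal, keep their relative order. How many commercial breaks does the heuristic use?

Sorted descending: 280, 200, 200, 200, 170, 110, 90, 80.
  280 → break 1 (new)  [load 280/290]
  200 → break 2 (new)  [load 200/290]
  200 → break 3 (new)  [load 200/290]
  200 → break 4 (new)  [load 200/290]
  170 → break 5 (new)  [load 170/290]
  110 → break 5  [load 280/290]
  90 → break 2  [load 290/290]
  80 → break 3  [load 280/290]
5 commercial breaks opened.

5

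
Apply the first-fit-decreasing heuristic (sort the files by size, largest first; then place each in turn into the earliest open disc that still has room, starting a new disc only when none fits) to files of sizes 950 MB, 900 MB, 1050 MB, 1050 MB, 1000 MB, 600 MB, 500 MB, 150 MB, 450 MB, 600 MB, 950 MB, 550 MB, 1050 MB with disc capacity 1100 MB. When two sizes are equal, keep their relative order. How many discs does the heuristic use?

10

Sorted descending: 1050, 1050, 1050, 1000, 950, 950, 900, 600, 600, 550, 500, 450, 150.
  1050 → disc 1 (new)  [load 1050/1100]
  1050 → disc 2 (new)  [load 1050/1100]
  1050 → disc 3 (new)  [load 1050/1100]
  1000 → disc 4 (new)  [load 1000/1100]
  950 → disc 5 (new)  [load 950/1100]
  950 → disc 6 (new)  [load 950/1100]
  900 → disc 7 (new)  [load 900/1100]
  600 → disc 8 (new)  [load 600/1100]
  600 → disc 9 (new)  [load 600/1100]
  550 → disc 10 (new)  [load 550/1100]
  500 → disc 8  [load 1100/1100]
  450 → disc 9  [load 1050/1100]
  150 → disc 5  [load 1100/1100]
10 discs opened.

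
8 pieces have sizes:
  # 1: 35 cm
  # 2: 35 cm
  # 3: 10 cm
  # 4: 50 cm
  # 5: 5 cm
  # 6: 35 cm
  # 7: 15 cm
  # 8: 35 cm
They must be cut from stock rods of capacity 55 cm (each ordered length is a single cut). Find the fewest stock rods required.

5

Total = 50 + 35 + 35 + 35 + 35 + 15 + 10 + 5 = 220 cm.
Lower bound: ⌈220/55⌉ = 4 stock rods.
Also, 5 pieces each exceed 55/2 cm, and no two of those can share a stock rod, so at least 5 stock rods are needed.
A packing using 5 stock rods:
  stock rod 1: 50 + 5 = 55
  stock rod 2: 35 + 15 = 50
  stock rod 3: 35 + 10 = 45
  stock rod 4: 35 = 35
  stock rod 5: 35 = 35
This matches the lower bound, so 5 is optimal.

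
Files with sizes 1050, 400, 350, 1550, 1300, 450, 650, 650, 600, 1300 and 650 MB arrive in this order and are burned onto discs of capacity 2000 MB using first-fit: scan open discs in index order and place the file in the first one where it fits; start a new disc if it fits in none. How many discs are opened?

  1050 → disc 1 (new)  [load 1050/2000]
  400 → disc 1  [load 1450/2000]
  350 → disc 1  [load 1800/2000]
  1550 → disc 2 (new)  [load 1550/2000]
  1300 → disc 3 (new)  [load 1300/2000]
  450 → disc 2  [load 2000/2000]
  650 → disc 3  [load 1950/2000]
  650 → disc 4 (new)  [load 650/2000]
  600 → disc 4  [load 1250/2000]
  1300 → disc 5 (new)  [load 1300/2000]
  650 → disc 4  [load 1900/2000]
5 discs opened.

5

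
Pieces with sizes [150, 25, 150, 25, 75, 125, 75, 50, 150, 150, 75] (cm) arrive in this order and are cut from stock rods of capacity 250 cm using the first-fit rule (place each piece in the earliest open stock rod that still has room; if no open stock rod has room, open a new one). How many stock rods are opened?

  150 → stock rod 1 (new)  [load 150/250]
  25 → stock rod 1  [load 175/250]
  150 → stock rod 2 (new)  [load 150/250]
  25 → stock rod 1  [load 200/250]
  75 → stock rod 2  [load 225/250]
  125 → stock rod 3 (new)  [load 125/250]
  75 → stock rod 3  [load 200/250]
  50 → stock rod 1  [load 250/250]
  150 → stock rod 4 (new)  [load 150/250]
  150 → stock rod 5 (new)  [load 150/250]
  75 → stock rod 4  [load 225/250]
5 stock rods opened.

5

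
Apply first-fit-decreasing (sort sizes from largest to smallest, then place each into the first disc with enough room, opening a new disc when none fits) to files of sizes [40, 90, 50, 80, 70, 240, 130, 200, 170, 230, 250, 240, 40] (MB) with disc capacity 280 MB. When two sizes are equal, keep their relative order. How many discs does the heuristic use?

Sorted descending: 250, 240, 240, 230, 200, 170, 130, 90, 80, 70, 50, 40, 40.
  250 → disc 1 (new)  [load 250/280]
  240 → disc 2 (new)  [load 240/280]
  240 → disc 3 (new)  [load 240/280]
  230 → disc 4 (new)  [load 230/280]
  200 → disc 5 (new)  [load 200/280]
  170 → disc 6 (new)  [load 170/280]
  130 → disc 7 (new)  [load 130/280]
  90 → disc 6  [load 260/280]
  80 → disc 5  [load 280/280]
  70 → disc 7  [load 200/280]
  50 → disc 4  [load 280/280]
  40 → disc 2  [load 280/280]
  40 → disc 3  [load 280/280]
7 discs opened.

7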